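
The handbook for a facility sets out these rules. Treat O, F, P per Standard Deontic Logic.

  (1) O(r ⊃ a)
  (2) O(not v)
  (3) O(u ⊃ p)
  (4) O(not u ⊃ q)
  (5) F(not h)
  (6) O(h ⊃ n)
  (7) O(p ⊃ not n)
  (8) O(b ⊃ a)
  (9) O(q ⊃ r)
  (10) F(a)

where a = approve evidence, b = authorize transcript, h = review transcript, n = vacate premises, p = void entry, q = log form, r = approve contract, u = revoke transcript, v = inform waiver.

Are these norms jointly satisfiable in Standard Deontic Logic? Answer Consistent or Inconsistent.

Premise 5, F(not h), is equivalent to O(h).
Premise 6 is O(h ⊃ n); since O(h), deontic closure gives O(n).
The contrapositive of premise 7 (O(p ⊃ not n)) is O(n ⊃ not p), and O(n) is already established, so O(not p).
Premise 3 is O(u ⊃ p); contrapositively O(not p ⊃ not u). Since O(not p) holds, K gives O(not u).
Applying K to premise 4 (O(not u ⊃ q)) and O(not u) yields O(q).
With premise 9, O(q ⊃ r), the K-axiom yields O(r).
Applying K to premise 1 (O(r ⊃ a)) and O(r) yields O(a).
However, F(a) at premise 10 amounts to O(not a).
We now have both O(a) and O(not a) — a is simultaneously obligatory and forbidden, violating the D-axiom.

Inconsistent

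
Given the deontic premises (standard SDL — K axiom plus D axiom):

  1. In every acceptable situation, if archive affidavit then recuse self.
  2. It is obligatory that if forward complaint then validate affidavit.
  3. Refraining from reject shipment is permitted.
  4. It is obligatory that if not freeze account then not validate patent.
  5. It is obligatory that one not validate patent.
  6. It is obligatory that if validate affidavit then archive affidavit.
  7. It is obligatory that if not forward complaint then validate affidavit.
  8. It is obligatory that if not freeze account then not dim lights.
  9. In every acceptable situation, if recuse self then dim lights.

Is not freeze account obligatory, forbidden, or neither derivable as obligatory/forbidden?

By case analysis on forward_complaint: premise 2 gives O(forward_complaint → validate_affidavit) and premise 7 gives O(¬forward_complaint → validate_affidavit), so O(validate_affidavit) either way.
From O(validate_affidavit) and premise 6, O(validate_affidavit → archive_affidavit), we obtain O(archive_affidavit).
Applying K to premise 1 (O(archive_affidavit → recuse_self)) and O(archive_affidavit) yields O(recuse_self).
With premise 9, O(recuse_self → dim_lights), the K-axiom yields O(dim_lights).
The contrapositive of premise 8 (O(¬freeze_account → ¬dim_lights)) is O(dim_lights → freeze_account), and O(dim_lights) is already established, so O(freeze_account).
Premises 3, 4, 5 do not contribute to this derivation.
Thus O(freeze_account), which is F(¬freeze_account): ¬freeze_account is forbidden.

Forbidden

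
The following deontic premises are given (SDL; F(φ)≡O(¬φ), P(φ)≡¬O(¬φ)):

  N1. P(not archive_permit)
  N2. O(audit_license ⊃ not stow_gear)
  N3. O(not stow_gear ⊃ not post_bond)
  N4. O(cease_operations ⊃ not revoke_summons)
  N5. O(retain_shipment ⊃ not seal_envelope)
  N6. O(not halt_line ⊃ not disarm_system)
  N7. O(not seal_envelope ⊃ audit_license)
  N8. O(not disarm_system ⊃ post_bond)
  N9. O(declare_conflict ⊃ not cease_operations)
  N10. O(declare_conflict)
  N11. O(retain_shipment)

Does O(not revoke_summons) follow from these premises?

Premise 4 is O(cease_operations ⊃ not revoke_summons), but O(cease_operations) is not derivable from the premises, so it does not yield O(not revoke_summons).
No other premise forces O(not revoke_summons). An ideal world satisfying every premise can still have not revoke_summons false, so O(not revoke_summons) is not derivable.

No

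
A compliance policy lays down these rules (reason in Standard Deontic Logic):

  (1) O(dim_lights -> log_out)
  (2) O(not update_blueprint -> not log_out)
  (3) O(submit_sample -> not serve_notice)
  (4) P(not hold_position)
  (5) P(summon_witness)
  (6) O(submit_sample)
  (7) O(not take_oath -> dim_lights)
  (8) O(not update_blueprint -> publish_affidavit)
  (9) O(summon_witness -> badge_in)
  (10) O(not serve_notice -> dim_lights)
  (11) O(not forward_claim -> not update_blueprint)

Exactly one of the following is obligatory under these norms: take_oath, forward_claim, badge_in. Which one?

Premise 6 states O(submit_sample) outright.
Applying K to premise 3 (O(submit_sample -> not serve_notice)) and O(submit_sample) yields O(not serve_notice).
Applying K to premise 10 (O(not serve_notice -> dim_lights)) and O(not serve_notice) yields O(dim_lights).
With premise 1, O(dim_lights -> log_out), the K-axiom yields O(log_out).
The contrapositive of premise 2 (O(not update_blueprint -> not log_out)) is O(log_out -> update_blueprint), and O(log_out) is already established, so O(update_blueprint).
The contrapositive of premise 11 (O(not forward_claim -> not update_blueprint)) is O(update_blueprint -> forward_claim), and O(update_blueprint) is already established, so O(forward_claim).
So O(forward_claim) holds — forward_claim is obligatory. None of the other listed options is made obligatory by any chain of premises.

forward_claim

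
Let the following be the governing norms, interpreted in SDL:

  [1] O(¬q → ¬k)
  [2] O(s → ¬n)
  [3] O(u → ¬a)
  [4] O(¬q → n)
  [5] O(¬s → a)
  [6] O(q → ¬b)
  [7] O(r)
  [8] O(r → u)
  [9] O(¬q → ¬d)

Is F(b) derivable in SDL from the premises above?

Yes

From premise 7 we have O(r).
Premise 8 is O(r → u); since O(r), deontic closure gives O(u).
With premise 3, O(u → ¬a), the K-axiom yields O(¬a).
Premise 5 is O(¬s → a); contrapositively O(¬a → s). Since O(¬a) holds, K gives O(s).
With premise 2, O(s → ¬n), the K-axiom yields O(¬n).
Premise 4, O(¬q → n), contraposes to O(¬n → q); with O(¬n) we get O(q).
Applying K to premise 6 (O(q → ¬b)) and O(q) yields O(¬b).
Premises 1, 9 do not contribute to this derivation.
So O(¬b) holds, i.e. F(b). The claim follows.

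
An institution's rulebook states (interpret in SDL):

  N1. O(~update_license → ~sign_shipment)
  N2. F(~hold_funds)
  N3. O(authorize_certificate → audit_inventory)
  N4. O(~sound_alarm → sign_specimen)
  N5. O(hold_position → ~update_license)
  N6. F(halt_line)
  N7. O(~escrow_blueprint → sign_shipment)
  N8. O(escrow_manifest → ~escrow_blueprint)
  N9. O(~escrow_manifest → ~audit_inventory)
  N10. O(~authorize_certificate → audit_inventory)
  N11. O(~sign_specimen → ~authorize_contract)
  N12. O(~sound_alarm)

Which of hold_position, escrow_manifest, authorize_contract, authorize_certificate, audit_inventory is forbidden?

By case analysis on authorize_certificate: premise 3 gives O(authorize_certificate → audit_inventory) and premise 10 gives O(~authorize_certificate → audit_inventory), so O(audit_inventory) either way.
The contrapositive of premise 9 (O(~escrow_manifest → ~audit_inventory)) is O(audit_inventory → escrow_manifest), and O(audit_inventory) is already established, so O(escrow_manifest).
Applying K to premise 8 (O(escrow_manifest → ~escrow_blueprint)) and O(escrow_manifest) yields O(~escrow_blueprint).
With premise 7, O(~escrow_blueprint → sign_shipment), the K-axiom yields O(sign_shipment).
The contrapositive of premise 1 (O(~update_license → ~sign_shipment)) is O(sign_shipment → update_license), and O(sign_shipment) is already established, so O(update_license).
The contrapositive of premise 5 (O(hold_position → ~update_license)) is O(update_license → ~hold_position), and O(update_license) is already established, so O(~hold_position).
So O(~hold_position) holds, i.e. hold_position is forbidden. None of the other listed options is forbidden under the premises.

hold_position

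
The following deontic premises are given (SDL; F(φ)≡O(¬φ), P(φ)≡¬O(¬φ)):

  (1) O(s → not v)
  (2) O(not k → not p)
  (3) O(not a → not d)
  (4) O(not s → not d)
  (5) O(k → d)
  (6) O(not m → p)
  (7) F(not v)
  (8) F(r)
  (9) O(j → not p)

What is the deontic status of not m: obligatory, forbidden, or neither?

Forbidden

Premise 7 is F(not v), i.e. O(v).
Premise 1 is O(s → not v); contrapositively O(v → not s). Since O(v) holds, K gives O(not s).
Applying K to premise 4 (O(not s → not d)) and O(not s) yields O(not d).
The contrapositive of premise 5 (O(k → d)) is O(not d → not k), and O(not d) is already established, so O(not k).
Applying K to premise 2 (O(not k → not p)) and O(not k) yields O(not p).
Premise 6, O(not m → p), contraposes to O(not p → m); with O(not p) we get O(m).
Premises 3, 8, 9 do not contribute to this derivation.
Thus O(m), which is F(not m): not m is forbidden.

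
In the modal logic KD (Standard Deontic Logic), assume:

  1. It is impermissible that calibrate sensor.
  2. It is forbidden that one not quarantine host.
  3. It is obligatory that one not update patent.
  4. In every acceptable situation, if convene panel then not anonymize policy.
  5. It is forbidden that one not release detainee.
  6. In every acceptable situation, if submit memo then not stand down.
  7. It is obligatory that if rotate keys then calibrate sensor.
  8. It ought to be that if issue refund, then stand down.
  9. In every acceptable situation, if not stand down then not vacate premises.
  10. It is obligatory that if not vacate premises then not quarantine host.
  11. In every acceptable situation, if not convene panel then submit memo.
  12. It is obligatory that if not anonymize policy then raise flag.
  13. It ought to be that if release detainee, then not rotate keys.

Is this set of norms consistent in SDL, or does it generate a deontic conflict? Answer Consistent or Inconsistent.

Premise 7 is O(rotate_keys → calibrate_sensor), but O(rotate_keys) is not derivable from the premises, so it does not yield O(calibrate_sensor).
So O(calibrate_sensor) is not derivable, and the apparent clash with O(¬calibrate_sensor) does not arise.
A world satisfying every obligation exists (e.g. anonymize_policy=false, calibrate_sensor=false, convene_panel=true, issue_refund=false, quarantine_host=true, raise_flag=true, release_detainee=true, rotate_keys=false, stand_down=true, submit_memo=false, update_patent=false, vacate_premises=true); no atom is both obligatory and forbidden, so the set is consistent.

Consistent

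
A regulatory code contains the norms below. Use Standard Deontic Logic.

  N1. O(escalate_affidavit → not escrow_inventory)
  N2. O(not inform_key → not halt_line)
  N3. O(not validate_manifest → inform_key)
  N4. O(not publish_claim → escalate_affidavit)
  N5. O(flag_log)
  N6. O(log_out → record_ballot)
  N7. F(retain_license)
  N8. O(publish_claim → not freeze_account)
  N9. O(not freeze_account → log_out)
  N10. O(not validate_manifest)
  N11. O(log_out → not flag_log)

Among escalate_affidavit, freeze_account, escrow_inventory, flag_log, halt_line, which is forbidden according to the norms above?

escrow_inventory

Premise 5 states O(flag_log) outright.
The contrapositive of premise 11 (O(log_out → not flag_log)) is O(flag_log → not log_out), and O(flag_log) is already established, so O(not log_out).
The contrapositive of premise 9 (O(not freeze_account → log_out)) is O(not log_out → freeze_account), and O(not log_out) is already established, so O(freeze_account).
Premise 8, O(publish_claim → not freeze_account), contraposes to O(freeze_account → not publish_claim); with O(freeze_account) we get O(not publish_claim).
From O(not publish_claim) and premise 4, O(not publish_claim → escalate_affidavit), we obtain O(escalate_affidavit).
With premise 1, O(escalate_affidavit → not escrow_inventory), the K-axiom yields O(not escrow_inventory).
So O(not escrow_inventory) holds, i.e. escrow_inventory is forbidden. None of the other listed options is forbidden under the premises.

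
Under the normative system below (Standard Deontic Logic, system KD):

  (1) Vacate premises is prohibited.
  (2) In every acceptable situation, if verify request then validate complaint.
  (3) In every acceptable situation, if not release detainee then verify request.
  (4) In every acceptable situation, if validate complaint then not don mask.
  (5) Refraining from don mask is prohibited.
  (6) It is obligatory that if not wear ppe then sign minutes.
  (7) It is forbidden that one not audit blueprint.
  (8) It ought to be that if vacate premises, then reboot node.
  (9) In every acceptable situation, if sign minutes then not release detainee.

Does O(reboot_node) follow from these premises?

No

Premise 8 is O(vacate_premises → reboot_node), but O(vacate_premises) is not derivable from the premises, so it does not yield O(reboot_node).
No other premise forces O(reboot_node). An ideal world satisfying every premise can still have reboot_node false, so O(reboot_node) is not derivable.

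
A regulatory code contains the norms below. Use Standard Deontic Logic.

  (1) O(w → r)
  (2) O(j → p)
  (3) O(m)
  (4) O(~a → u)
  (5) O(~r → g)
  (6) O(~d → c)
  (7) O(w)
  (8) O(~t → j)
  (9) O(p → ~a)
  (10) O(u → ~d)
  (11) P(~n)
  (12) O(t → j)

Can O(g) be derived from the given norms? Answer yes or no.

Premise 5 is O(~r → g), but O(~r) is not derivable from the premises, so it does not yield O(g).
No other premise forces O(g). An ideal world satisfying every premise can still have g false, so O(g) is not derivable.

No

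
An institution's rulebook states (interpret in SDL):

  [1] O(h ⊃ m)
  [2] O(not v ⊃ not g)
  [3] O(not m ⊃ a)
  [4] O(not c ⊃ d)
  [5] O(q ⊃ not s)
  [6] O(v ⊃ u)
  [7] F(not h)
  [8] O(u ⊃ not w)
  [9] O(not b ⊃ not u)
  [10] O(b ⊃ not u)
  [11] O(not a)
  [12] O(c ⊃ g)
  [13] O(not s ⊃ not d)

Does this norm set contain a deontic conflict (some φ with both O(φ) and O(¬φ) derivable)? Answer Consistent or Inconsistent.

Premise 3 is O(not m ⊃ a), but O(not m) is not derivable from the premises, so it does not yield O(a).
So O(a) is not derivable, and the apparent clash with O(not a) does not arise.
A world satisfying every obligation exists (e.g. a=false, b=false, c=false, d=true, g=false, h=true, m=true, q=false, s=true, u=false, v=false, w=false); no atom is both obligatory and forbidden, so the set is consistent.

Consistent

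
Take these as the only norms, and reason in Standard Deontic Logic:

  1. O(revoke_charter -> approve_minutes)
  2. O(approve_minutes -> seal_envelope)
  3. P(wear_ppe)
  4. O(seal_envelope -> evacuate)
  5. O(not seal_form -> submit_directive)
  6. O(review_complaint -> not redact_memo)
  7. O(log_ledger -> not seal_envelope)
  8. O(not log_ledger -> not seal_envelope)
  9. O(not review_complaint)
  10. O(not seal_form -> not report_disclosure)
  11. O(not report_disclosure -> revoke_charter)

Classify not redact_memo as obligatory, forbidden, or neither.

Premise 6 is O(review_complaint -> not redact_memo), but O(review_complaint) is not derivable from the premises, so it does not yield O(not redact_memo).
No premise or chain of K-axiom applications forces O(not redact_memo), and none forces O(redact_memo). So not redact_memo is neither obligatory nor forbidden under these norms.

Neither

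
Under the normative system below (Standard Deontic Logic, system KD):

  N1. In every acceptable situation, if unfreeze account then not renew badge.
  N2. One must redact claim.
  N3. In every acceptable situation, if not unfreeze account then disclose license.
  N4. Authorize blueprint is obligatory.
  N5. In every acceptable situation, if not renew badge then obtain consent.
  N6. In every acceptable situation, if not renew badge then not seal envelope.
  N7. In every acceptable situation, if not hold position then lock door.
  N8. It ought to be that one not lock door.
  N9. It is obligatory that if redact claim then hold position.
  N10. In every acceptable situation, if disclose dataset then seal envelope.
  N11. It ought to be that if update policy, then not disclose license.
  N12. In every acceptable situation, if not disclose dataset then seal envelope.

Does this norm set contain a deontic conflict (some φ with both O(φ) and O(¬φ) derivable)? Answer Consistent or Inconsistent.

Premise 7 is O(¬hold_position → lock_door), but O(¬hold_position) is not derivable from the premises, so it does not yield O(lock_door).
So O(lock_door) is not derivable, and the apparent clash with O(¬lock_door) does not arise.
A world satisfying every obligation exists (e.g. authorize_blueprint=true, disclose_dataset=false, disclose_license=true, hold_position=true, lock_door=false, obtain_consent=false, redact_claim=true, renew_badge=true, seal_envelope=true, unfreeze_account=false, update_policy=false); no atom is both obligatory and forbidden, so the set is consistent.

Consistent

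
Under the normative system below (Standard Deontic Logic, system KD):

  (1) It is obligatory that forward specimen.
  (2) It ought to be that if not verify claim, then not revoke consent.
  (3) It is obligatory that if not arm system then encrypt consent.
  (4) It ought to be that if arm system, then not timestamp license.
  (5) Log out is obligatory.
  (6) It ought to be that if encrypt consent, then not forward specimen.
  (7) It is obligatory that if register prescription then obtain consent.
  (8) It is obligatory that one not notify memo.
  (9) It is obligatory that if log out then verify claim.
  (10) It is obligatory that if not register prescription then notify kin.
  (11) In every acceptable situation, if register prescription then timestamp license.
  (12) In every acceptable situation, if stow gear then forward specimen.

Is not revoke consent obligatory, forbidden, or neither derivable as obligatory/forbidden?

Premise 2 is O(¬verify_claim → ¬revoke_consent), but O(¬verify_claim) is not derivable from the premises, so it does not yield O(¬revoke_consent).
No premise or chain of K-axiom applications forces O(¬revoke_consent), and none forces O(revoke_consent). So ¬revoke_consent is neither obligatory nor forbidden under these norms.

Neither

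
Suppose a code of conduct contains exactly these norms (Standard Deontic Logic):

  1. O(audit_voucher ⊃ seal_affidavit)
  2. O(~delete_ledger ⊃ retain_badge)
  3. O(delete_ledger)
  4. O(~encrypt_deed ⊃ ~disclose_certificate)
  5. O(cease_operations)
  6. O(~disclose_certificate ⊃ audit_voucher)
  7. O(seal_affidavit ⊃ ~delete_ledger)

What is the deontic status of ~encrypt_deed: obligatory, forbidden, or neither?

Premise 3 gives O(delete_ledger).
Premise 7, O(seal_affidavit ⊃ ~delete_ledger), contraposes to O(delete_ledger ⊃ ~seal_affidavit); with O(delete_ledger) we get O(~seal_affidavit).
Premise 1 is O(audit_voucher ⊃ seal_affidavit); contrapositively O(~seal_affidavit ⊃ ~audit_voucher). Since O(~seal_affidavit) holds, K gives O(~audit_voucher).
Premise 6, O(~disclose_certificate ⊃ audit_voucher), contraposes to O(~audit_voucher ⊃ disclose_certificate); with O(~audit_voucher) we get O(disclose_certificate).
The contrapositive of premise 4 (O(~encrypt_deed ⊃ ~disclose_certificate)) is O(disclose_certificate ⊃ encrypt_deed), and O(disclose_certificate) is already established, so O(encrypt_deed).
Premises 2, 5 do not contribute to this derivation.
Thus O(encrypt_deed), which is F(~encrypt_deed): ~encrypt_deed is forbidden.

Forbidden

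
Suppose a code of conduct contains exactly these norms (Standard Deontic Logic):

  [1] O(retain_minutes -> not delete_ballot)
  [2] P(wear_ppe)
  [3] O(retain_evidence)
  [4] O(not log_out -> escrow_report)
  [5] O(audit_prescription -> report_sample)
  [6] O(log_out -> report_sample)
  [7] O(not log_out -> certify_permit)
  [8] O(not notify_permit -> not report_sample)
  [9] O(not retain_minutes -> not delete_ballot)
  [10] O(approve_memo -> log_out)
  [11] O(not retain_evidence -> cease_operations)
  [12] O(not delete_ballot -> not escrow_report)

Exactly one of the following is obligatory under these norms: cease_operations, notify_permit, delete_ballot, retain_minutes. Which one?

notify_permit

Premises 9 and 1 are O(not retain_minutes -> not delete_ballot) and O(retain_minutes -> not delete_ballot); every ideal world satisfies not retain_minutes or retain_minutes, so in either case not delete_ballot holds — hence O(not delete_ballot).
Applying K to premise 12 (O(not delete_ballot -> not escrow_report)) and O(not delete_ballot) yields O(not escrow_report).
Premise 4, O(not log_out -> escrow_report), contraposes to O(not escrow_report -> log_out); with O(not escrow_report) we get O(log_out).
Premise 6 is O(log_out -> report_sample); since O(log_out), deontic closure gives O(report_sample).
Premise 8, O(not notify_permit -> not report_sample), contraposes to O(report_sample -> notify_permit); with O(report_sample) we get O(notify_permit).
So O(notify_permit) holds — notify_permit is obligatory. None of the other listed options is made obligatory by any chain of premises.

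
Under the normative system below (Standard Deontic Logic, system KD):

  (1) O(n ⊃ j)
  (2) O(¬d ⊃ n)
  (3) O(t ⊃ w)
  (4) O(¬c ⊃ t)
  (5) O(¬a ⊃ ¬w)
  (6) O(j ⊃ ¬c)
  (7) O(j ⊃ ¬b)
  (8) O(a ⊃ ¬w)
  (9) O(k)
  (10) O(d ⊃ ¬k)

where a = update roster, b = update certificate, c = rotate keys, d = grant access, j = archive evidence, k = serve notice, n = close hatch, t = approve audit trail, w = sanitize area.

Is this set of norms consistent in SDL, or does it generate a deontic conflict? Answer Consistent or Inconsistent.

Premises 5 and 8 are O(¬a ⊃ ¬w) and O(a ⊃ ¬w); every ideal world satisfies ¬a or a, so in either case ¬w holds — hence O(¬w).
The contrapositive of premise 3 (O(t ⊃ w)) is O(¬w ⊃ ¬t), and O(¬w) is already established, so O(¬t).
Premise 4 is O(¬c ⊃ t); contrapositively O(¬t ⊃ c). Since O(¬t) holds, K gives O(c).
Premise 6 is O(j ⊃ ¬c); contrapositively O(c ⊃ ¬j). Since O(c) holds, K gives O(¬j).
Premise 1, O(n ⊃ j), contraposes to O(¬j ⊃ ¬n); with O(¬j) we get O(¬n).
Premise 2 is O(¬d ⊃ n); contrapositively O(¬n ⊃ d). Since O(¬n) holds, K gives O(d).
With premise 10, O(d ⊃ ¬k), the K-axiom yields O(¬k).
Yet premise 9 states O(k).
We now have both O(¬k) and O(k) — k is simultaneously obligatory and forbidden, violating the D-axiom.

Inconsistent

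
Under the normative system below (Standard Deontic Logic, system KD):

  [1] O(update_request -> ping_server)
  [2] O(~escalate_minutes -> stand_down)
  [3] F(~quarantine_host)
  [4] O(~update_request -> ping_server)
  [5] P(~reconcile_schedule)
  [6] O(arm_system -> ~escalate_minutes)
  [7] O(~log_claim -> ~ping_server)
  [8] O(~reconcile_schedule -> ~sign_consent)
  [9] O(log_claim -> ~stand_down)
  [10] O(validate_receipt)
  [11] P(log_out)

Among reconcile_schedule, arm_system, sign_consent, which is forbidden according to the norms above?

Premises 1 and 4 are O(update_request -> ping_server) and O(~update_request -> ping_server); every ideal world satisfies update_request or ~update_request, so in either case ping_server holds — hence O(ping_server).
Premise 7, O(~log_claim -> ~ping_server), contraposes to O(ping_server -> log_claim); with O(ping_server) we get O(log_claim).
Premise 9 is O(log_claim -> ~stand_down); since O(log_claim), deontic closure gives O(~stand_down).
The contrapositive of premise 2 (O(~escalate_minutes -> stand_down)) is O(~stand_down -> escalate_minutes), and O(~stand_down) is already established, so O(escalate_minutes).
The contrapositive of premise 6 (O(arm_system -> ~escalate_minutes)) is O(escalate_minutes -> ~arm_system), and O(escalate_minutes) is already established, so O(~arm_system).
So O(~arm_system) holds, i.e. arm_system is forbidden. None of the other listed options is forbidden under the premises.

arm_system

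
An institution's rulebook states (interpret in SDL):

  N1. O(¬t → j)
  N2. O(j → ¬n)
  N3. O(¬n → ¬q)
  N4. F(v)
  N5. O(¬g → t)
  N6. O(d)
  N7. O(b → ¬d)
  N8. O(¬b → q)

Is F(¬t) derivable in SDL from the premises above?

Premise 6 states O(d) outright.
Premise 7, O(b → ¬d), contraposes to O(d → ¬b); with O(d) we get O(¬b).
From O(¬b) and premise 8, O(¬b → q), we obtain O(q).
The contrapositive of premise 3 (O(¬n → ¬q)) is O(q → n), and O(q) is already established, so O(n).
Premise 2 is O(j → ¬n); contrapositively O(n → ¬j). Since O(n) holds, K gives O(¬j).
Premise 1 is O(¬t → j); contrapositively O(¬j → t). Since O(¬j) holds, K gives O(t).
Premises 4, 5 do not contribute to this derivation.
So O(t) holds, i.e. F(¬t). The claim follows.

Yes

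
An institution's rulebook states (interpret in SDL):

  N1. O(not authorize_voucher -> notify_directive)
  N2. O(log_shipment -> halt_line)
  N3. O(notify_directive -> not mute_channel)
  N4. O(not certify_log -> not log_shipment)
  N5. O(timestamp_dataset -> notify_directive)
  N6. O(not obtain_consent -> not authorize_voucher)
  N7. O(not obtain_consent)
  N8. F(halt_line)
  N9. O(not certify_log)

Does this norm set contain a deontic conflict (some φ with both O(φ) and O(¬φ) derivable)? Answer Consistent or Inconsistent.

Consistent

Premise 2 is O(log_shipment -> halt_line), but O(log_shipment) is not derivable from the premises, so it does not yield O(halt_line).
So O(halt_line) is not derivable, and the apparent clash with O(not halt_line) does not arise.
A world satisfying every obligation exists (e.g. authorize_voucher=false, certify_log=false, halt_line=false, log_shipment=false, mute_channel=false, notify_directive=true, obtain_consent=false, timestamp_dataset=false); no atom is both obligatory and forbidden, so the set is consistent.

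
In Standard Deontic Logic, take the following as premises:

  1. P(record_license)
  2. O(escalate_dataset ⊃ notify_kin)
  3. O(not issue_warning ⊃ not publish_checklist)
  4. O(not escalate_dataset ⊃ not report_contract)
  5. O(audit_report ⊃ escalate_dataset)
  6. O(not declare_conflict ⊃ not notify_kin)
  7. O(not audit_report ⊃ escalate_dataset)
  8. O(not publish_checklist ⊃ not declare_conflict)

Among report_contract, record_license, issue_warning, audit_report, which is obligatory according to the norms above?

By case analysis on not audit_report: premise 7 gives O(not audit_report ⊃ escalate_dataset) and premise 5 gives O(audit_report ⊃ escalate_dataset), so O(escalate_dataset) either way.
Applying K to premise 2 (O(escalate_dataset ⊃ notify_kin)) and O(escalate_dataset) yields O(notify_kin).
Premise 6 is O(not declare_conflict ⊃ not notify_kin); contrapositively O(notify_kin ⊃ declare_conflict). Since O(notify_kin) holds, K gives O(declare_conflict).
The contrapositive of premise 8 (O(not publish_checklist ⊃ not declare_conflict)) is O(declare_conflict ⊃ publish_checklist), and O(declare_conflict) is already established, so O(publish_checklist).
Premise 3 is O(not issue_warning ⊃ not publish_checklist); contrapositively O(publish_checklist ⊃ issue_warning). Since O(publish_checklist) holds, K gives O(issue_warning).
So O(issue_warning) holds — issue_warning is obligatory. None of the other listed options is made obligatory by any chain of premises.

issue_warning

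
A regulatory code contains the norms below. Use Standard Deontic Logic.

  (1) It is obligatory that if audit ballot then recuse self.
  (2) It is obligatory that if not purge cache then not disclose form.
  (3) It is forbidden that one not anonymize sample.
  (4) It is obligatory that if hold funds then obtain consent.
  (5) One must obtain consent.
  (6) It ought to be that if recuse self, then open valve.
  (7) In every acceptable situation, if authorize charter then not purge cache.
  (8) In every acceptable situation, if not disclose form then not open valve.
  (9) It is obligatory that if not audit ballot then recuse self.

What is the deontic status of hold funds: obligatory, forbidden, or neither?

Neither

Premise 4 is O(hold_funds → obtain_consent); even if O(obtain_consent) held, inferring O(hold_funds) would be affirming the consequent — invalid.
No premise or chain of K-axiom applications forces O(hold_funds), and none forces O(¬hold_funds). So hold_funds is neither obligatory nor forbidden under these norms.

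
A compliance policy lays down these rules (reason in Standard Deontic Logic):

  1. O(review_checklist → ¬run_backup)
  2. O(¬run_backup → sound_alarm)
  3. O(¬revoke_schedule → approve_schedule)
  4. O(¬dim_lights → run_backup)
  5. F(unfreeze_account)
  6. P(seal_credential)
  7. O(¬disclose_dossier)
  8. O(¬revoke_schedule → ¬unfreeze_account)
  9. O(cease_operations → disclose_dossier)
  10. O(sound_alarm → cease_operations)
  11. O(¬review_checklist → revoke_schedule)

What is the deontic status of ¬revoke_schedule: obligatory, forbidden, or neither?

Forbidden

Premise 7 states O(¬disclose_dossier) outright.
The contrapositive of premise 9 (O(cease_operations → disclose_dossier)) is O(¬disclose_dossier → ¬cease_operations), and O(¬disclose_dossier) is already established, so O(¬cease_operations).
The contrapositive of premise 10 (O(sound_alarm → cease_operations)) is O(¬cease_operations → ¬sound_alarm), and O(¬cease_operations) is already established, so O(¬sound_alarm).
The contrapositive of premise 2 (O(¬run_backup → sound_alarm)) is O(¬sound_alarm → run_backup), and O(¬sound_alarm) is already established, so O(run_backup).
Premise 1 is O(review_checklist → ¬run_backup); contrapositively O(run_backup → ¬review_checklist). Since O(run_backup) holds, K gives O(¬review_checklist).
Premise 11 is O(¬review_checklist → revoke_schedule); since O(¬review_checklist), deontic closure gives O(revoke_schedule).
Premises 3, 4, 5, 6, 8 do not contribute to this derivation.
Thus O(revoke_schedule), which is F(¬revoke_schedule): ¬revoke_schedule is forbidden.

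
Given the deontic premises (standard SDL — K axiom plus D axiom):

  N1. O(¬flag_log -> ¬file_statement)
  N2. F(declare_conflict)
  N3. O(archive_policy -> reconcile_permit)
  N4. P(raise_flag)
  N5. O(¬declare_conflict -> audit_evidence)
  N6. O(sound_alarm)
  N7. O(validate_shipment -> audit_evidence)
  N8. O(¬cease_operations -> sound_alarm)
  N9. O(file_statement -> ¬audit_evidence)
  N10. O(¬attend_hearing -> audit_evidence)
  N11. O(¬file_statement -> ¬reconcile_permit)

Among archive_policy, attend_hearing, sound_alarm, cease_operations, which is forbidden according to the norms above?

Premise 2, F(declare_conflict), is equivalent to O(¬declare_conflict).
With premise 5, O(¬declare_conflict -> audit_evidence), the K-axiom yields O(audit_evidence).
Premise 9 is O(file_statement -> ¬audit_evidence); contrapositively O(audit_evidence -> ¬file_statement). Since O(audit_evidence) holds, K gives O(¬file_statement).
Applying K to premise 11 (O(¬file_statement -> ¬reconcile_permit)) and O(¬file_statement) yields O(¬reconcile_permit).
Premise 3 is O(archive_policy -> reconcile_permit); contrapositively O(¬reconcile_permit -> ¬archive_policy). Since O(¬reconcile_permit) holds, K gives O(¬archive_policy).
So O(¬archive_policy) holds, i.e. archive_policy is forbidden. None of the other listed options is forbidden under the premises.

archive_policy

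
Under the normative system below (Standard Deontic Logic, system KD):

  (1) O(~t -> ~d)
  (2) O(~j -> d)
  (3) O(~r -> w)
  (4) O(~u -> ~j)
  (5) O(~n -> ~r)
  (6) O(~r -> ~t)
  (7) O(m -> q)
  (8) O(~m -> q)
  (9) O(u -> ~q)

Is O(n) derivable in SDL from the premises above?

By case analysis on m: premise 7 gives O(m -> q) and premise 8 gives O(~m -> q), so O(q) either way.
Premise 9, O(u -> ~q), contraposes to O(q -> ~u); with O(q) we get O(~u).
From O(~u) and premise 4, O(~u -> ~j), we obtain O(~j).
From O(~j) and premise 2, O(~j -> d), we obtain O(d).
Premise 1 is O(~t -> ~d); contrapositively O(d -> t). Since O(d) holds, K gives O(t).
The contrapositive of premise 6 (O(~r -> ~t)) is O(t -> r), and O(t) is already established, so O(r).
The contrapositive of premise 5 (O(~n -> ~r)) is O(r -> n), and O(r) is already established, so O(n).
Premise 3 does not contribute to this derivation.
So O(n) follows.

Yes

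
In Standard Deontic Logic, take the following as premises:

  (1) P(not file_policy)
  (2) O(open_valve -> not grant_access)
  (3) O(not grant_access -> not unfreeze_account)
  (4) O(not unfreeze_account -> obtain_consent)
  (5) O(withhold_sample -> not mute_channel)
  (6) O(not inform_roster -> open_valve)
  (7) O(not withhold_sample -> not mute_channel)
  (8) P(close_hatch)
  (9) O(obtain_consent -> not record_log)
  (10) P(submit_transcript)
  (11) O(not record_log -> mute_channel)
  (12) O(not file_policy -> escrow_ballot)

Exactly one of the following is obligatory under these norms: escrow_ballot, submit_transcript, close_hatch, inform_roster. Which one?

inform_roster

By case analysis on not withhold_sample: premise 7 gives O(not withhold_sample -> not mute_channel) and premise 5 gives O(withhold_sample -> not mute_channel), so O(not mute_channel) either way.
Premise 11 is O(not record_log -> mute_channel); contrapositively O(not mute_channel -> record_log). Since O(not mute_channel) holds, K gives O(record_log).
Premise 9, O(obtain_consent -> not record_log), contraposes to O(record_log -> not obtain_consent); with O(record_log) we get O(not obtain_consent).
The contrapositive of premise 4 (O(not unfreeze_account -> obtain_consent)) is O(not obtain_consent -> unfreeze_account), and O(not obtain_consent) is already established, so O(unfreeze_account).
Premise 3 is O(not grant_access -> not unfreeze_account); contrapositively O(unfreeze_account -> grant_access). Since O(unfreeze_account) holds, K gives O(grant_access).
Premise 2 is O(open_valve -> not grant_access); contrapositively O(grant_access -> not open_valve). Since O(grant_access) holds, K gives O(not open_valve).
Premise 6, O(not inform_roster -> open_valve), contraposes to O(not open_valve -> inform_roster); with O(not open_valve) we get O(inform_roster).
So O(inform_roster) holds — inform_roster is obligatory. None of the other listed options is made obligatory by any chain of premises.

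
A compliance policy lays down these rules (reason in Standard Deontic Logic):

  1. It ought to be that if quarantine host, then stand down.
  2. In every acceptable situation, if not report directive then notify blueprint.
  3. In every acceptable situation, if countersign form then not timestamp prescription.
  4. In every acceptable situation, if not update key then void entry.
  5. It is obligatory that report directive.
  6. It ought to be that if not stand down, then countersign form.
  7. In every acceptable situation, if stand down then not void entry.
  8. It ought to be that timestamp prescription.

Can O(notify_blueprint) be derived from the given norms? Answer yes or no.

No

Premise 2 is O(¬report_directive → notify_blueprint), but O(¬report_directive) is not derivable from the premises, so it does not yield O(notify_blueprint).
No other premise forces O(notify_blueprint). An ideal world satisfying every premise can still have notify_blueprint false, so O(notify_blueprint) is not derivable.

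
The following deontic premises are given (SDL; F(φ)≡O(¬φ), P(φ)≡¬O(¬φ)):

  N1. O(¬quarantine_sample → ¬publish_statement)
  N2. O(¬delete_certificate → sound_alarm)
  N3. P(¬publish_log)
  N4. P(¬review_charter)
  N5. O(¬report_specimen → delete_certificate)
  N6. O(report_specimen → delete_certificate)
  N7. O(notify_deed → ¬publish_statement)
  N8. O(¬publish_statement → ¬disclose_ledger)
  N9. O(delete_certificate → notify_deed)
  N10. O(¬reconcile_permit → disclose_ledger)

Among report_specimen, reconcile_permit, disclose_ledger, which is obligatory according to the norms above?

reconcile_permit

By case analysis on ¬report_specimen: premise 5 gives O(¬report_specimen → delete_certificate) and premise 6 gives O(report_specimen → delete_certificate), so O(delete_certificate) either way.
From O(delete_certificate) and premise 9, O(delete_certificate → notify_deed), we obtain O(notify_deed).
Applying K to premise 7 (O(notify_deed → ¬publish_statement)) and O(notify_deed) yields O(¬publish_statement).
Applying K to premise 8 (O(¬publish_statement → ¬disclose_ledger)) and O(¬publish_statement) yields O(¬disclose_ledger).
Premise 10, O(¬reconcile_permit → disclose_ledger), contraposes to O(¬disclose_ledger → reconcile_permit); with O(¬disclose_ledger) we get O(reconcile_permit).
So O(reconcile_permit) holds — reconcile_permit is obligatory. None of the other listed options is made obligatory by any chain of premises.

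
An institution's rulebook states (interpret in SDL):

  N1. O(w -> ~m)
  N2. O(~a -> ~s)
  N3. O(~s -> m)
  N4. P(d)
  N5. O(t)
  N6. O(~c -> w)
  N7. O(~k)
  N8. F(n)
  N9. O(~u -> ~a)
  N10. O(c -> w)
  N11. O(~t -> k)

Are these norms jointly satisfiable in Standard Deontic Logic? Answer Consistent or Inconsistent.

Consistent

Premise 11 is O(~t -> k), but O(~t) is not derivable from the premises, so it does not yield O(k).
So O(k) is not derivable, and the apparent clash with O(~k) does not arise.
A world satisfying every obligation exists (e.g. a=true, c=false, d=false, k=false, m=false, n=false, s=true, t=true, u=true, w=true); no atom is both obligatory and forbidden, so the set is consistent.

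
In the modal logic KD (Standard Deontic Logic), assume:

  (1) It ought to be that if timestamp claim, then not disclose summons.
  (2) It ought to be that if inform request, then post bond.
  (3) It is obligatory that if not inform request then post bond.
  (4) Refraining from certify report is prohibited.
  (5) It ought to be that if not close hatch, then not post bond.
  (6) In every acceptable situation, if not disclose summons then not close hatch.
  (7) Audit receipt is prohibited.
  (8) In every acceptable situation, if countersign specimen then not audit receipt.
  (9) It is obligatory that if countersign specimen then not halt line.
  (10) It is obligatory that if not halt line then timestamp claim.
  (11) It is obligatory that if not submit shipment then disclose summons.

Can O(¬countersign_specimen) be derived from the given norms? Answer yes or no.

Yes

Premises 3 and 2 cover both cases: O(¬inform_request → post_bond) and O(inform_request → post_bond). Since ¬inform_request ∨ inform_request is a tautology, O(post_bond) follows.
Premise 5 is O(¬close_hatch → ¬post_bond); contrapositively O(post_bond → close_hatch). Since O(post_bond) holds, K gives O(close_hatch).
The contrapositive of premise 6 (O(¬disclose_summons → ¬close_hatch)) is O(close_hatch → disclose_summons), and O(close_hatch) is already established, so O(disclose_summons).
Premise 1, O(timestamp_claim → ¬disclose_summons), contraposes to O(disclose_summons → ¬timestamp_claim); with O(disclose_summons) we get O(¬timestamp_claim).
Premise 10, O(¬halt_line → timestamp_claim), contraposes to O(¬timestamp_claim → halt_line); with O(¬timestamp_claim) we get O(halt_line).
The contrapositive of premise 9 (O(countersign_specimen → ¬halt_line)) is O(halt_line → ¬countersign_specimen), and O(halt_line) is already established, so O(¬countersign_specimen).
Premises 4, 7, 8, 11 do not contribute to this derivation.
So O(¬countersign_specimen) follows.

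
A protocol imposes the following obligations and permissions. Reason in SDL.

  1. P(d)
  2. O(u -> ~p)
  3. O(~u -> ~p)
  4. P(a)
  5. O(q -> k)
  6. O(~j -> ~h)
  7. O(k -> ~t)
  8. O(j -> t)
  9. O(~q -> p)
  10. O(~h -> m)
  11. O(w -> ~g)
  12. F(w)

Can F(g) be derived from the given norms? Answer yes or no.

Premise 11 is O(w -> ~g), but O(w) is not derivable from the premises, so it does not yield O(~g).
No other premise forces O(~g). An ideal world satisfying every premise can still have g true, so F(g) is not derivable.

No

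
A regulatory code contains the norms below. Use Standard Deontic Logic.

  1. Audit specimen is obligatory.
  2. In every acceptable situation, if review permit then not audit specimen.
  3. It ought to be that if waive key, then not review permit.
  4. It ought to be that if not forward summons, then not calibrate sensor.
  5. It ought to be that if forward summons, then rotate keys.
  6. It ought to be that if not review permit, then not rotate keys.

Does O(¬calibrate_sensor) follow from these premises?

Premise 1 gives O(audit_specimen).
The contrapositive of premise 2 (O(review_permit → ¬audit_specimen)) is O(audit_specimen → ¬review_permit), and O(audit_specimen) is already established, so O(¬review_permit).
With premise 6, O(¬review_permit → ¬rotate_keys), the K-axiom yields O(¬rotate_keys).
Premise 5 is O(forward_summons → rotate_keys); contrapositively O(¬rotate_keys → ¬forward_summons). Since O(¬rotate_keys) holds, K gives O(¬forward_summons).
Premise 4 is O(¬forward_summons → ¬calibrate_sensor); since O(¬forward_summons), deontic closure gives O(¬calibrate_sensor).
Premise 3 does not contribute to this derivation.
So O(¬calibrate_sensor) follows.

Yes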